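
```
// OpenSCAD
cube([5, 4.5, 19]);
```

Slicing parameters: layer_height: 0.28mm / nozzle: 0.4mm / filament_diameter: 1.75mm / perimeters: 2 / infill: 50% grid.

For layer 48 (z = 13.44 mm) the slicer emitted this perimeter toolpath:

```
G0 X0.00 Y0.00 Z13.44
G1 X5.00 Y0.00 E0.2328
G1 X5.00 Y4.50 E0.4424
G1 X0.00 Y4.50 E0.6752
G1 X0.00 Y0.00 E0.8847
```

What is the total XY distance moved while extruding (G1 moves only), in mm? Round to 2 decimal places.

Sum the Euclidean lengths of each G1 segment: total = 19.00 mm.

19.00 mm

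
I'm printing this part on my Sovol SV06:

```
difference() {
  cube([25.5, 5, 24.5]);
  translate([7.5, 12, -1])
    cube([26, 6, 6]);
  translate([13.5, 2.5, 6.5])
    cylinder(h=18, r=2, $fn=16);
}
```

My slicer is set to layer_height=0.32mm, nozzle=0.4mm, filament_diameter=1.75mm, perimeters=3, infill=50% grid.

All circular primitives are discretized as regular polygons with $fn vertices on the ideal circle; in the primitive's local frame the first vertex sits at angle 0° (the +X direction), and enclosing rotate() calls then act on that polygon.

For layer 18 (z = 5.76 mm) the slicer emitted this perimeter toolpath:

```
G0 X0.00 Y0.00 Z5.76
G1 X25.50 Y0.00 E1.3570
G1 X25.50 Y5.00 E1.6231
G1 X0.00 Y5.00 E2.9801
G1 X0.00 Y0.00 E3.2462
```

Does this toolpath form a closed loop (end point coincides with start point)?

yes

Start point (G0): (0.00, 0.00). End point (last G1): the path returns to the start — closed.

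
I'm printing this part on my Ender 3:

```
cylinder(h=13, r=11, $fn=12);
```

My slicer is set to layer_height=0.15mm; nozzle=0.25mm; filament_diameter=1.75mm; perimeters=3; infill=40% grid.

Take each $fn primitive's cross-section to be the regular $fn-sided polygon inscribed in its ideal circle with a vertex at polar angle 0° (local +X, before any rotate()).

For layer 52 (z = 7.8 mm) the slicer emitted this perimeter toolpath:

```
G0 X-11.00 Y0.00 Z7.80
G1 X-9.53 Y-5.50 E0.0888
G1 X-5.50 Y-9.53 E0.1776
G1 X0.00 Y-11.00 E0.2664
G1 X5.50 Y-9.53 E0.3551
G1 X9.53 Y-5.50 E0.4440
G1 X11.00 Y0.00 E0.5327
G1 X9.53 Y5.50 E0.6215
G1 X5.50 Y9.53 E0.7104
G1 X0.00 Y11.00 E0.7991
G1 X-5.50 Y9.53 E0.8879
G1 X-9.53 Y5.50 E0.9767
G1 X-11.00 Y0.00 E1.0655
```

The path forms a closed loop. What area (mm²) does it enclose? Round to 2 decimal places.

363.14 mm²

Apply the shoelace formula to the sequence of (X, Y) vertices; enclosed area = 363.14 mm².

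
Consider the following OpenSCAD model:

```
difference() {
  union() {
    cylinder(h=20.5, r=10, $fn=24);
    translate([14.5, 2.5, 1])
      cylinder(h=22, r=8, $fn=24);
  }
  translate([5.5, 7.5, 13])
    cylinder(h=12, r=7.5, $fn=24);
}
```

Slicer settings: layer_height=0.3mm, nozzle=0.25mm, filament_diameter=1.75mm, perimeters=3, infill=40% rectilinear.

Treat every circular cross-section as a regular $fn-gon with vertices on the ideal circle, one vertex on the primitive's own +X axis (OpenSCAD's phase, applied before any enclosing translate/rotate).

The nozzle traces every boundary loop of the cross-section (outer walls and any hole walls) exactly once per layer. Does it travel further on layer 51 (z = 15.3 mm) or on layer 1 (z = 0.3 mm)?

Layer 51 (z = 15.3): the r=10 cylinder gives a regular 24-gon of circumradius 10 (constant along its height) (perimeter = 2·24·10.000·sin(180°/24) = 62.65 mm); the cylinder at (14.5, 2.5): section is a regular 24-gon, circumradius r=8 (perimeter = 2·24·8.000·sin(180°/24) = 50.12 mm); Combining (union): the regions partially overlap (shared area 21.87 mm²), so the edge portions inside another operand are dropped and the merged outline is re-measured after clipping — boundary = 91.20 mm; the cylinder at (5.5, 7.5): section is a regular 24-gon, circumradius r=7.5 (perimeter = 2·24·7.500·sin(180°/24) = 46.99 mm); Subtracting the remaining from the first: starting from the result so far, the r=7.5 cylinder at (5.5, 7.5) partially overlaps it — only the 109.54 mm² overlap (of its 174.70 mm²) is removed, clipping the outline — boundary = 103.29 mm. So its perimeter = 103.29 mm. Layer 1 (z = 0.3): the r=10 cylinder gives a regular 24-gon of circumradius 10 (constant along its height) (perimeter = 2·24·10.000·sin(180°/24) = 62.65 mm); the cylinder at (14.5, 2.5) is not intersected at this z (z outside [1, 23]); Taking the union: only the r=10 cylinder is present, so the union is just that shape — boundary = 62.65 mm; the cylinder at (5.5, 7.5) is not intersected at this z (z outside [13, 25]); After the difference (first − rest): none of the subtracted shapes is present at this height, so the result so far is unchanged — boundary = 62.65 mm. So its perimeter = 62.65 mm. Layer 51 is larger (103.29 vs 62.65 mm).

layer 51 (z = 15.3 mm)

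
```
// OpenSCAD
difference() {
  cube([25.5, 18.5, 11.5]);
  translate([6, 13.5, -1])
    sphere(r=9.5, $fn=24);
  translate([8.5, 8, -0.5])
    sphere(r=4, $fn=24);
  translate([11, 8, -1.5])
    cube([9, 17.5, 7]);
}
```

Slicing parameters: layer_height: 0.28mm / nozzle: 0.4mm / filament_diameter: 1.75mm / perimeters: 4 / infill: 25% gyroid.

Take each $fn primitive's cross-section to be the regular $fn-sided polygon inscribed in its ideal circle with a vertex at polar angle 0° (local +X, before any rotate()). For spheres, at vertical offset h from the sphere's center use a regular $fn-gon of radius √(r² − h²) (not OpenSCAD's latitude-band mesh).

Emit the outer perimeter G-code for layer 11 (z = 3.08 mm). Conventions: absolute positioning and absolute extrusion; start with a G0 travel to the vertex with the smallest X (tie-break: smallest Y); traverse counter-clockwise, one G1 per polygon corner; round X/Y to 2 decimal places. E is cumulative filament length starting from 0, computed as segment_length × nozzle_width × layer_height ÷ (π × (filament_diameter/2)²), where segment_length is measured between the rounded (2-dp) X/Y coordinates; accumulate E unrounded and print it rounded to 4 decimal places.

G0 X0.00 Y0.00 Z3.08
G1 X25.50 Y0.00 E1.1874
G1 X25.50 Y18.50 E2.0488
G1 X20.00 Y18.50 E2.3049
G1 X20.00 Y8.00 E2.7939
G1 X12.50 Y8.00 E3.1431
G1 X12.07 Y7.43 E3.1763
G1 X10.29 Y6.07 E3.2806
G1 X8.22 Y5.21 E3.3850
G1 X6.00 Y4.92 E3.4893
G1 X3.78 Y5.21 E3.5935
G1 X1.71 Y6.07 E3.6979
G1 X0.00 Y7.38 E3.7982
G1 X0.00 Y0.00 E4.1418

At z = 3.08 mm: the cube (footprint 25.5×18.5) is included at this height; the r=9.5 sphere at (6, 13.5) slices to a regular 24-gon of circumradius 8.579 (√(r²−h²) with h=4.08 from center); the r=4 sphere at (8.5, 8) contributes a regular 24-gon of circumradius √(4²−3.58²) = 1.784; the 9×17.5 cube at (11, 8) contributes its full rectangle; Taking the first minus the rest: starting from the 25.5×18.5 cube, the r=9.5 sphere at (6, 13.5) partially overlaps it — only the 173.79 mm² overlap (of its 228.60 mm²) is removed, clipping the outline; the r=4 sphere at (8.5, 8) misses the remaining region (no effect); the 9×17.5 cube at (11, 8) partially overlaps it — only the 63.51 mm² overlap (of its 157.50 mm²) is removed, clipping the outline — 1 connected region. The outline is a single polygon with 13 vertices. Extrusion per mm of travel: 0.4 × 0.28 / (π × 0.875²) = 0.046564. Accumulating E over each segment gives final E = 4.1418.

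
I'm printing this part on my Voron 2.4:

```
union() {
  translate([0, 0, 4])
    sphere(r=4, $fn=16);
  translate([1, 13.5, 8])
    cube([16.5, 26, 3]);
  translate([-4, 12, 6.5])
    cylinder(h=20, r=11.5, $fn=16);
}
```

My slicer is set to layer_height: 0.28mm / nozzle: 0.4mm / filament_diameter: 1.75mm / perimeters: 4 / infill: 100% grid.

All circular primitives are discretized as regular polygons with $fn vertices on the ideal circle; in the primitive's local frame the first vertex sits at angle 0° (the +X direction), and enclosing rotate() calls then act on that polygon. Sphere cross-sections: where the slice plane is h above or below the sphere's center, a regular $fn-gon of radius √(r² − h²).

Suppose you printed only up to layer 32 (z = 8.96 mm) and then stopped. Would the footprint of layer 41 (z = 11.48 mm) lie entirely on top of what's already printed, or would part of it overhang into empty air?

Compare the two slices. At z = 8.96: the sphere does not reach this height (|z−center|=4.960 > r=4); the 16.5×26 cube at (1, 13.5) contributes its full rectangle (area 429.00 mm²); the r=11.5 cylinder at (-4, 12) contributes a regular 16-gon of circumradius 11.5 (area = (16/2)·11.500²·sin(360°/16) = 404.88 mm²); Combining (union): the regions partially overlap — summed areas 833.88 mm² minus the doubly-counted overlap 36.76 mm² gives 797.11 mm² — area = 797.11 mm². At z = 11.48: the sphere is absent (|z−center|=7.480 > r=4); the cube at (1, 13.5) does not reach this height (z outside [8, 11]); the r=11.5 cylinder at (-4, 12) gives a regular 16-gon of circumradius 11.5 (constant along its height) (area = (16/2)·11.500²·sin(360°/16) = 404.88 mm²); Taking the union: only the r=11.5 cylinder at (-4, 12) is present, so the union is just that shape — area = 404.88 mm². Checking containment: the cross-section at z = 11.48 is a subset of the cross-section at z = 8.96.

entirely on top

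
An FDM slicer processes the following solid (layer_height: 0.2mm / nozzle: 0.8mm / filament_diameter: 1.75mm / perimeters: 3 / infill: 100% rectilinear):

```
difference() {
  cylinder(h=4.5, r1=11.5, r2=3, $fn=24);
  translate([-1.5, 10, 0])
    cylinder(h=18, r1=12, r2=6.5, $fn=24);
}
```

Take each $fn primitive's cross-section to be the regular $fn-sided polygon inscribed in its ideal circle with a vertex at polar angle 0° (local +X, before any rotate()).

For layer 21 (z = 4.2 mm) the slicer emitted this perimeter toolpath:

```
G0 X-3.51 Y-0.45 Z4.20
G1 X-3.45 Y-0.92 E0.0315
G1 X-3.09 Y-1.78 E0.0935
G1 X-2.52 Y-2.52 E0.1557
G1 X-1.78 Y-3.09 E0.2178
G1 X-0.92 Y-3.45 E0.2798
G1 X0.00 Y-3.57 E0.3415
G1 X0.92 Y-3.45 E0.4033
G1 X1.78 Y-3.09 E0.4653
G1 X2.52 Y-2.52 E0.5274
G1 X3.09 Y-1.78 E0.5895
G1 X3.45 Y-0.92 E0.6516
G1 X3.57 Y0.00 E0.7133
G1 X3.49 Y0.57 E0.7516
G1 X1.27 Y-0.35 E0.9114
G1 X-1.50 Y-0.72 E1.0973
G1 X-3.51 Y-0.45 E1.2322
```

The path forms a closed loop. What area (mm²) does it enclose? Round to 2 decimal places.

Apply the shoelace formula to the sequence of (X, Y) vertices; enclosed area = 17.36 mm².

17.36 mm²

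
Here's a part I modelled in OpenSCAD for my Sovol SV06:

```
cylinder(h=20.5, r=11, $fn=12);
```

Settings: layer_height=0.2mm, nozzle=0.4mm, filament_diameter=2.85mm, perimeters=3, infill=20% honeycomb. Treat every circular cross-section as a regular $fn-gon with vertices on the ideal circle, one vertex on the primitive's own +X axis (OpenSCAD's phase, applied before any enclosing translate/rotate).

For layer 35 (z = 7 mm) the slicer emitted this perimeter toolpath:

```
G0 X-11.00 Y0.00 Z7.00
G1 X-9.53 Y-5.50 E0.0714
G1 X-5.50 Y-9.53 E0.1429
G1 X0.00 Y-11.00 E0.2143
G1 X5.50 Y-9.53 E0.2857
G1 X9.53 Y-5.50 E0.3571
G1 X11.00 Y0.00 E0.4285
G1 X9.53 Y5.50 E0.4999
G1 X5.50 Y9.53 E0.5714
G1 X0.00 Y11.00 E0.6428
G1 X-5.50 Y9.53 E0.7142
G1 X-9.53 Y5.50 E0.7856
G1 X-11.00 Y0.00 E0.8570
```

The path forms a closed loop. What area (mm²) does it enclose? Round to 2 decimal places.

363.14 mm²

Apply the shoelace formula to the sequence of (X, Y) vertices; enclosed area = 363.14 mm².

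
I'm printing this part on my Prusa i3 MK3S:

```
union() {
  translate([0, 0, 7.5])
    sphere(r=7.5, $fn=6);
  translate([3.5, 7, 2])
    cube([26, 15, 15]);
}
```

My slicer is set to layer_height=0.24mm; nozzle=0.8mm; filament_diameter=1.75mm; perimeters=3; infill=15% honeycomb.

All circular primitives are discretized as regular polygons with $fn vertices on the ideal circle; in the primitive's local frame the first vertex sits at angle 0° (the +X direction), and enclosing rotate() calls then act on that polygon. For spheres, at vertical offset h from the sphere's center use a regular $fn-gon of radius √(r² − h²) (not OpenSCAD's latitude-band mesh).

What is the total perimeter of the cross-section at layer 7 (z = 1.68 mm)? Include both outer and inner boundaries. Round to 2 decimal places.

At z = 1.68 mm: the r=7.5 sphere slices to a regular 6-gon of circumradius 4.730 (√(r²−h²) with h=5.82 from center) (perimeter = 2·6·4.730·sin(180°/6) = 28.38 mm); the cube at (3.5, 7) does not reach this height (z outside [2, 17]); Combining (union): only the r=7.5 sphere is present, so the union is just that shape — boundary = 28.38 mm. Overall, the cross-section is a single solid region. Total boundary length (outer) = 28.38 mm.

28.38 mm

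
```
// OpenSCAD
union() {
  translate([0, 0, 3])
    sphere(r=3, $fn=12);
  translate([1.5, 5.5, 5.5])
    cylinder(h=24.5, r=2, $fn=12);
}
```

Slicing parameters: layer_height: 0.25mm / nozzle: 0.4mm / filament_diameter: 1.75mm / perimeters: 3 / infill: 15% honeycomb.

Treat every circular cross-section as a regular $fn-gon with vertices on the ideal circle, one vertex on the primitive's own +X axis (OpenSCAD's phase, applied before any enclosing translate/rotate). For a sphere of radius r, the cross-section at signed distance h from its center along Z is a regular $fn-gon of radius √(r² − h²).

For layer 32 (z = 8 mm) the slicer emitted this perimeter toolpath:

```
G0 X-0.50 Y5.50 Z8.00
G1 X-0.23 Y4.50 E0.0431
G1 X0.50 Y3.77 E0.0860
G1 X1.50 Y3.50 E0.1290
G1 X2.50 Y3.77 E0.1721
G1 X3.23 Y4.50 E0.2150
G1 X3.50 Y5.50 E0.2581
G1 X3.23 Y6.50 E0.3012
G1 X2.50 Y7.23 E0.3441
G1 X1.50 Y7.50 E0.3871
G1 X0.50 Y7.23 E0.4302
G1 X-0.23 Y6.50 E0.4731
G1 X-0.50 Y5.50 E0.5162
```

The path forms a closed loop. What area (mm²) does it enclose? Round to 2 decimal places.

Apply the shoelace formula to the sequence of (X, Y) vertices; enclosed area = 11.99 mm².

11.99 mm²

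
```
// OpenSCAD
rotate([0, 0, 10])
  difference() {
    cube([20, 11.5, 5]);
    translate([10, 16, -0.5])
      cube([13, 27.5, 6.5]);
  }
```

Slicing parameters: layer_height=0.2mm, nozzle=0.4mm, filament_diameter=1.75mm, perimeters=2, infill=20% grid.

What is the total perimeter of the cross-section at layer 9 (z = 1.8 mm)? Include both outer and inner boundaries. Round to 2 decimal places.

At z = 1.8 mm: the 20×11.5 cube contributes its full rectangle (perimeter 63.00 mm); the cube at (10, 16) is present — its section is the full 13×27.5 rectangle (perimeter 81.00 mm); Subtracting the remaining from the first: starting from the 20×11.5 cube, the 13×27.5 cube at (10, 16) misses the remaining region (no effect) — boundary = 63.00 mm; (rotated 10° about Z; rotation is an isometry so areas/perimeters/island counts are preserved). Overall, the cross-section is a single solid region. Total boundary length (outer) = 63.00 mm.

63.00 mm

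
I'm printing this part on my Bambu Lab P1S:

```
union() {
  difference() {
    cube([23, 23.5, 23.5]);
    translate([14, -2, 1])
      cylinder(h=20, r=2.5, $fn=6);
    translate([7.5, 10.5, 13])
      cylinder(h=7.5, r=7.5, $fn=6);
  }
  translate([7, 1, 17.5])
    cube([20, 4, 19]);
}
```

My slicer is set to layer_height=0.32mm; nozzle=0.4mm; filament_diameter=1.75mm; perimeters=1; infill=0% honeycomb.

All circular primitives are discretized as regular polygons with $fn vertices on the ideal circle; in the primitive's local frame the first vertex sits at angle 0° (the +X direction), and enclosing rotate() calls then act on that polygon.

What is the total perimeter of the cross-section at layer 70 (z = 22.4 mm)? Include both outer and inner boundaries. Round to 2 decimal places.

101.00 mm

At z = 22.4 mm: the 23×23.5 cube contributes its full rectangle (perimeter 93.00 mm); the cylinder at (14, -2) does not reach this height (z outside [1, 21]); the cylinder at (7.5, 10.5) is not intersected at this z (z outside [13, 20.5]); Taking the first minus the rest: none of the subtracted shapes is present at this height, so the 23×23.5 cube is unchanged — boundary = 93.00 mm; the cube at (7, 1) is present — its section is the full 20×4 rectangle (perimeter 48.00 mm); Taking the union: the regions partially overlap (shared area 64.00 mm²), so the edge portions inside another operand are dropped and the merged outline is re-measured after clipping — boundary = 101.00 mm. Overall, the cross-section is a single solid region. Total boundary length (outer) = 101.00 mm.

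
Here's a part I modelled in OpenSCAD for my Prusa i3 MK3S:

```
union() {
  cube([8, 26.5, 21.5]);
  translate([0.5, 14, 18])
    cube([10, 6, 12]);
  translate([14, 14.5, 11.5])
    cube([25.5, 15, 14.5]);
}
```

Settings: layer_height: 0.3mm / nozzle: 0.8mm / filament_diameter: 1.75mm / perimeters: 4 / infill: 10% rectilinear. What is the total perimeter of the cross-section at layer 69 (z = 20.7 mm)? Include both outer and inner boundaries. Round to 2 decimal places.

155.00 mm

At z = 20.7 mm: the cube is present — its section is the full 8×26.5 rectangle (perimeter 69.00 mm); the 10×6 cube at (0.5, 14) contributes its full rectangle (perimeter 32.00 mm); the cube at (14, 14.5) is present — its section is the full 25.5×15 rectangle (perimeter 81.00 mm); Combining (union): the regions partially overlap (shared area 45.00 mm²), so the edge portions inside another operand are dropped and the merged outline is re-measured after clipping — boundary = 155.00 mm. Overall, the cross-section has 2 separate islands. Total boundary length (outer) = 155.00 mm.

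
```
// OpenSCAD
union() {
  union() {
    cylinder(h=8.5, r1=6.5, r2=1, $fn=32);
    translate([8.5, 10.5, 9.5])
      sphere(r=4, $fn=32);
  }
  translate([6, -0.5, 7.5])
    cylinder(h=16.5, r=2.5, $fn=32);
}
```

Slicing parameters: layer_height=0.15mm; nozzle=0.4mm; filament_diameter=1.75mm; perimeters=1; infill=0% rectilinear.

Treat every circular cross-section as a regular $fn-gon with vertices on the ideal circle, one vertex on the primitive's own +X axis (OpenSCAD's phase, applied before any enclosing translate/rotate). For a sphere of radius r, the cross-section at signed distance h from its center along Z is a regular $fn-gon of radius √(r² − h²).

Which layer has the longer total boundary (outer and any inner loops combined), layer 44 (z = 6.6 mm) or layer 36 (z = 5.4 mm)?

Layer 44 (z = 6.6): the cone contributes a regular 32-gon of circumradius 2.229 (interpolated between r1=6.5 and r2=1 at t=0.776) (perimeter = 2·32·2.229·sin(180°/32) = 13.99 mm); the r=4 sphere at (8.5, 10.5) contributes a regular 32-gon of circumradius √(4²−2.9²) = 2.755 (perimeter = 2·32·2.755·sin(180°/32) = 17.28 mm); Combining (union): the 2 present regions are separate (no shared area or edge), so areas and boundary lengths simply add and each stays a separate island — boundary = 31.27 mm; the cylinder at (6, -0.5) is not intersected at this z (z outside [7.5, 24]); Combining (union): only that combined region is present, so the union is just that shape — boundary = 31.27 mm. So its perimeter = 31.27 mm. Layer 36 (z = 5.4): the cone (r1=6.5→r2=1) has section circumradius 3.006 here — a regular 32-gon (perimeter = 2·32·3.006·sin(180°/32) = 18.86 mm); the sphere at (8.5, 10.5) is not intersected at this z (|z−center|=4.100 > r=4); Merging all regions: only the cone is present, so the union is just that shape — boundary = 18.86 mm; the cylinder at (6, -0.5) does not reach this height (z outside [7.5, 24]); Taking the union: only the result so far is present, so the union is just that shape — boundary = 18.86 mm. So its perimeter = 18.86 mm. Layer 44 is larger (31.27 vs 18.86 mm).

layer 44 (z = 6.6 mm)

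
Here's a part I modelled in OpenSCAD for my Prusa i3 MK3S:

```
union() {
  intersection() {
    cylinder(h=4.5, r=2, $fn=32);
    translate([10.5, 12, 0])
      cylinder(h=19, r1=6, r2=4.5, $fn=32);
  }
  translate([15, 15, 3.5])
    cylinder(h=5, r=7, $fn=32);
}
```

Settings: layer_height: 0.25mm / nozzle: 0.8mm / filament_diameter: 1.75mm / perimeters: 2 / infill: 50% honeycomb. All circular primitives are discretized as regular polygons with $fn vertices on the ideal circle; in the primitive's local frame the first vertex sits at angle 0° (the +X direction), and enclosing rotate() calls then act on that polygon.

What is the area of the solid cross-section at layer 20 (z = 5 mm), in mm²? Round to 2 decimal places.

At z = 5 mm: the cylinder is absent (z outside [0, 4.5]); the cone at (10.5, 12): at t=0.263 of its height the radius interpolates to r₁+(r₂−r₁)t = 5.605, giving a regular 32-gon of that circumradius (area = (32/2)·5.605²·sin(360°/32) = 98.07 mm²); Keeping only the common overlap: at least one operand is absent at this height, so nothing remains; the r=7 cylinder at (15, 15) contributes a regular 32-gon of circumradius 7 (area = (32/2)·7.000²·sin(360°/32) = 152.95 mm²); Combining (union): only the r=7 cylinder at (15, 15) is present, so the union is just that shape — area = 152.95 mm². Overall, the cross-section is a single solid region. Net area = 152.95 mm².

152.95 mm²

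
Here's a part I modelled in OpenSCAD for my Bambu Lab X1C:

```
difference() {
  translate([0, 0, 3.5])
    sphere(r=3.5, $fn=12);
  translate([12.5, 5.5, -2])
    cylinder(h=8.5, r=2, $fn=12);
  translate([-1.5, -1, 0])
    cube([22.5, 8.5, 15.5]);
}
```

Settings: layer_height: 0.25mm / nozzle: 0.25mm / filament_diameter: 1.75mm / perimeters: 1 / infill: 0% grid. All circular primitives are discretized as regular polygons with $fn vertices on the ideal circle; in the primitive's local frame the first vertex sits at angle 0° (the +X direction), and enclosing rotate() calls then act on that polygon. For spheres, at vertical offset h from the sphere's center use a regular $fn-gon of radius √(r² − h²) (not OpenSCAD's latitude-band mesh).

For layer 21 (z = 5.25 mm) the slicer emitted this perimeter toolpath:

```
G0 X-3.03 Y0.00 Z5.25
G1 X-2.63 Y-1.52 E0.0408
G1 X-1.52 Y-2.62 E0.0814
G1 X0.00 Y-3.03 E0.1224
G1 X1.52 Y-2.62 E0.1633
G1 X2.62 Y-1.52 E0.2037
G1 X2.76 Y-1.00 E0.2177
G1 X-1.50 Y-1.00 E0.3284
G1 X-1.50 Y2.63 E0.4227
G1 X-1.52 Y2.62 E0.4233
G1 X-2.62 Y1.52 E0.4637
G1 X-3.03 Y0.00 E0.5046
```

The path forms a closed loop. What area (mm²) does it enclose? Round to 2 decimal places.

12.02 mm²

Apply the shoelace formula to the sequence of (X, Y) vertices; enclosed area = 12.02 mm².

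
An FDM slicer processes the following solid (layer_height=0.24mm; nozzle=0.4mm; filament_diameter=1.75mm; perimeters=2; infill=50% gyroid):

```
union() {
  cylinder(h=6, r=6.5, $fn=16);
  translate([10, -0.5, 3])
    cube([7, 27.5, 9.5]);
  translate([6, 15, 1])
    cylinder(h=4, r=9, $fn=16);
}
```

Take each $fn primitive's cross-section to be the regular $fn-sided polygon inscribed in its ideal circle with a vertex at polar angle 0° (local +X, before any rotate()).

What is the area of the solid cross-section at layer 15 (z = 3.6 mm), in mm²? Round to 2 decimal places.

514.51 mm²

At z = 3.6 mm: the r=6.5 cylinder contributes a regular 16-gon of circumradius 6.5 (area = (16/2)·6.500²·sin(360°/16) = 129.35 mm²); the cube at (10, -0.5) (footprint 7×27.5) is included at this height (area 192.50 mm²); the r=9 cylinder at (6, 15) gives a regular 16-gon of circumradius 9 (constant along its height) (area = (16/2)·9.000²·sin(360°/16) = 247.98 mm²); Combining (union): the regions partially overlap — summed areas 569.83 mm² minus the doubly-counted overlap 55.32 mm² gives 514.51 mm² — area = 514.51 mm². Overall, the cross-section has 2 separate islands. Net area = 514.51 mm².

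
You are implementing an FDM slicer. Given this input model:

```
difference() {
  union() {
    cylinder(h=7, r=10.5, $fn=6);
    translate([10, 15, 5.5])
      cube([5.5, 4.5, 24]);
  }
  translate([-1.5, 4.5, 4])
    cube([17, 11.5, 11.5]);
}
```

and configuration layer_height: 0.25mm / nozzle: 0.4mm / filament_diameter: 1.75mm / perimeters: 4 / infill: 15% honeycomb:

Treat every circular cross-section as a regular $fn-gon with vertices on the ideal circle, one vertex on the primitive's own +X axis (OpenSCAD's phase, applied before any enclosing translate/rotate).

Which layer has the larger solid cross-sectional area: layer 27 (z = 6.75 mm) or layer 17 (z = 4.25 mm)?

layer 27 (z = 6.75 mm)

Layer 27 (z = 6.75): the r=10.5 cylinder contributes a regular 6-gon of circumradius 10.5 (area = (6/2)·10.500²·sin(360°/6) = 286.44 mm²); the 5.5×4.5 cube at (10, 15) contributes its full rectangle (area 24.75 mm²); Combining (union): the 2 present regions are separate (no shared area or edge), so areas and boundary lengths simply add and each stays a separate island — area = 311.19 mm²; the cube at (-1.5, 4.5) is present — its section is the full 17×11.5 rectangle (area 195.50 mm²); Subtracting the remaining from the first: starting from that combined region (311.19 mm²), the 17×11.5 cube at (-1.5, 4.5) partially overlaps it — only the 42.60 mm² overlap (of its 195.50 mm²) is removed, clipping the outline — area = 268.59 mm². So its area = 268.59 mm². Layer 17 (z = 4.25): the cylinder: section is a regular 6-gon, circumradius r=10.5 (area = (6/2)·10.500²·sin(360°/6) = 286.44 mm²); the cube at (10, 15) is absent (z outside [5.5, 29.5]); Combining (union): only the r=10.5 cylinder is present, so the union is just that shape — area = 286.44 mm²; the 17×11.5 cube at (-1.5, 4.5) contributes its full rectangle (area 195.50 mm²); Subtracting the remaining from the first: starting from that combined region (286.44 mm²), the 17×11.5 cube at (-1.5, 4.5) partially overlaps it — only the 37.10 mm² overlap (of its 195.50 mm²) is removed, clipping the outline — area = 249.34 mm². So its area = 249.34 mm². Layer 27 is larger (268.59 vs 249.34 mm²).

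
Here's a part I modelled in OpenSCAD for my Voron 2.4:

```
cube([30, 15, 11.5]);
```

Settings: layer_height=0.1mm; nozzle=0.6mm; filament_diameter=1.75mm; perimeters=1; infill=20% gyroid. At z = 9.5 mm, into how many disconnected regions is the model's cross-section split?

At z = 9.5 mm: the 30×15 cube contributes its full rectangle. The result has 1 disconnected region.

1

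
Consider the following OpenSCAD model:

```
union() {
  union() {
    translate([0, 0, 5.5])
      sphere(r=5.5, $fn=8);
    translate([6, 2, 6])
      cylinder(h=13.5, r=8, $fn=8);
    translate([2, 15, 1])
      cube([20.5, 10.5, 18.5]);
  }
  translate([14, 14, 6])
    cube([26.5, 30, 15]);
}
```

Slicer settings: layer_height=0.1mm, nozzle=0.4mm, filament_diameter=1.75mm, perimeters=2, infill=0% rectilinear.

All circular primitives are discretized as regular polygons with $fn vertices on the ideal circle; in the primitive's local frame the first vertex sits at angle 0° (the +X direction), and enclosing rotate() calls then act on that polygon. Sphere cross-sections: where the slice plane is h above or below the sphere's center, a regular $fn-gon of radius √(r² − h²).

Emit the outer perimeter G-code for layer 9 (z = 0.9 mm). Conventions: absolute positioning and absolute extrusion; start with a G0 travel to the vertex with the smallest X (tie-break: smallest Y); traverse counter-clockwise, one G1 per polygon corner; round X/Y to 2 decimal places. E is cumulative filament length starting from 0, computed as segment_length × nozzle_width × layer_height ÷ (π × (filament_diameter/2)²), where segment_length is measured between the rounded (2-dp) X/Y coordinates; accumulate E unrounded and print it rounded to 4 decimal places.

At z = 0.9 mm: the sphere: section is a regular 8-gon, circumradius = √(r²−h²) = √(5.5²−4.6²) = 3.015; the cylinder at (6, 2) is absent (z outside [6, 19.5]); the cube at (2, 15) does not reach this height (z outside [1, 19.5]); Combining (union): only the r=5.5 sphere is present, so the union is just that shape — 1 connected region; the cube at (14, 14) is not intersected at this z (z outside [6, 21]); Merging all regions: only that combined region is present, so the union is just that shape — 1 connected region. The outline is a single polygon with 8 vertices. Extrusion per mm of travel: 0.4 × 0.1 / (π × 0.875²) = 0.016630. Accumulating E over each segment gives final E = 0.3066.

G0 X-3.01 Y0.00 Z0.90
G1 X-2.13 Y-2.13 E0.0383
G1 X0.00 Y-3.01 E0.0767
G1 X2.13 Y-2.13 E0.1150
G1 X3.01 Y0.00 E0.1533
G1 X2.13 Y2.13 E0.1916
G1 X0.00 Y3.01 E0.2300
G1 X-2.13 Y2.13 E0.2683
G1 X-3.01 Y0.00 E0.3066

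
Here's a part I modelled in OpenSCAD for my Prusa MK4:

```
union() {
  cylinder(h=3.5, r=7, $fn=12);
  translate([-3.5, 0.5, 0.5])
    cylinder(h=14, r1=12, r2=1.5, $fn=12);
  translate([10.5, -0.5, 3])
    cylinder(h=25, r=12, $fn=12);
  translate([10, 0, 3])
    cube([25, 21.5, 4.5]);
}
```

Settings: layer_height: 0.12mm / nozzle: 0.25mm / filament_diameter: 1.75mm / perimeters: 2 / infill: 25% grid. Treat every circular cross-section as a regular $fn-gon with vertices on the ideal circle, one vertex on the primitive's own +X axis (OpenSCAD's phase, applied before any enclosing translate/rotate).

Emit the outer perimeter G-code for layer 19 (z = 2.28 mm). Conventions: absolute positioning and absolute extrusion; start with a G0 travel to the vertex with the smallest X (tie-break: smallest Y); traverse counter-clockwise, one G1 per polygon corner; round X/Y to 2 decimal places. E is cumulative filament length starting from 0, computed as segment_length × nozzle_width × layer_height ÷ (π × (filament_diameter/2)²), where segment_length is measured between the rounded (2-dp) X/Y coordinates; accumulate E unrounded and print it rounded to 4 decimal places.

At z = 2.28 mm: the cylinder: section is a regular 12-gon, circumradius r=7; the cone at (-3.5, 0.5) contributes a regular 12-gon of circumradius 10.665 (interpolated between r1=12 and r2=1.5 at t=0.127); the cylinder at (10.5, -0.5) does not reach this height (z outside [3, 28]); the cube at (10, 0) is absent (z outside [3, 7.5]); Taking the union: the r=7 cylinder lies entirely inside the cone at (-3.5, 0.5), so the union is just the cone at (-3.5, 0.5) — 1 connected region. The outline is a single polygon with 12 vertices. Extrusion per mm of travel: 0.25 × 0.12 / (π × 0.875²) = 0.012473. Accumulating E over each segment gives final E = 0.8263.

G0 X-14.16 Y0.50 Z2.28
G1 X-12.74 Y-4.83 E0.0688
G1 X-8.83 Y-8.74 E0.1378
G1 X-3.50 Y-10.16 E0.2066
G1 X1.83 Y-8.74 E0.2754
G1 X5.74 Y-4.83 E0.3443
G1 X7.16 Y0.50 E0.4131
G1 X5.74 Y5.83 E0.4819
G1 X1.83 Y9.74 E0.5509
G1 X-3.50 Y11.16 E0.6197
G1 X-8.83 Y9.74 E0.6885
G1 X-12.74 Y5.83 E0.7575
G1 X-14.16 Y0.50 E0.8263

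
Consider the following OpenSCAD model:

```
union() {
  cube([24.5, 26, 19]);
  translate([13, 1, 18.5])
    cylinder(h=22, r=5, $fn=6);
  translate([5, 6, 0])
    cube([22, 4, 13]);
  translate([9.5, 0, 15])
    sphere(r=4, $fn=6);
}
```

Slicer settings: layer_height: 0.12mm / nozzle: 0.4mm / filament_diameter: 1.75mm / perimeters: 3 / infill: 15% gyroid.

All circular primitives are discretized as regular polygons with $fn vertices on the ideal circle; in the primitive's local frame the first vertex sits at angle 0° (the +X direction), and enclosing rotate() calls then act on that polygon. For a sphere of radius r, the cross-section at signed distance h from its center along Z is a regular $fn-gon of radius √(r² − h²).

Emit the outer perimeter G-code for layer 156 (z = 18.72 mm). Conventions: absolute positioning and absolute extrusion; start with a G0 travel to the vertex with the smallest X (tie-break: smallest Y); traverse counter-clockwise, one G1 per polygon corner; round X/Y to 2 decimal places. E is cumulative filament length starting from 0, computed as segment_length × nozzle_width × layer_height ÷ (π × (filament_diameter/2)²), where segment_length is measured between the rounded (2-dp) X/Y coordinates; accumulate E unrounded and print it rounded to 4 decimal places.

At z = 18.72 mm: the cube (footprint 24.5×26) is included at this height; the r=5 cylinder at (13, 1) contributes a regular 6-gon of circumradius 5; the cube at (5, 6) is absent (z outside [0, 13]); the r=4 sphere at (9.5, 0) contributes a regular 6-gon of circumradius √(4²−3.72²) = 1.470; Taking the union: the regions partially overlap (shared area 46.82 mm²), so overlapping operands fuse into one piece — 1 connected region. The outline is a single polygon with 10 vertices. Extrusion per mm of travel: 0.4 × 0.12 / (π × 0.875²) = 0.019956. Accumulating E over each segment gives final E = 2.0923.

G0 X0.00 Y0.00 Z18.72
G1 X8.03 Y0.00 E0.1602
G1 X8.76 Y-1.27 E0.1895
G1 X9.31 Y-1.27 E0.2005
G1 X10.50 Y-3.33 E0.2479
G1 X15.50 Y-3.33 E0.3477
G1 X17.42 Y0.00 E0.4244
G1 X24.50 Y0.00 E0.5657
G1 X24.50 Y26.00 E1.0846
G1 X0.00 Y26.00 E1.5735
G1 X0.00 Y0.00 E2.0923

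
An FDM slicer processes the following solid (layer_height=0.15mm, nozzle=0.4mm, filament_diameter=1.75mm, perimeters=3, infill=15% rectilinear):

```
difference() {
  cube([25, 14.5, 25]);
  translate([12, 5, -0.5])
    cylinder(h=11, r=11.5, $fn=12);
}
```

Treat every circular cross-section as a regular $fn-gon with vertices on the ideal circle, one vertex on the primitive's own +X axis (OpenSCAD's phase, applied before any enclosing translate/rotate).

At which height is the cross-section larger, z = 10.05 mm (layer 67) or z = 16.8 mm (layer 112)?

Layer 67 (z = 10.05): the cube (footprint 25×14.5) is included at this height (area 362.50 mm²); the r=11.5 cylinder at (12, 5) gives a regular 12-gon of circumradius 11.5 (constant along its height) (area = (12/2)·11.500²·sin(360°/12) = 396.75 mm²); Subtracting the remaining from the first: starting from the 25×14.5 cube (362.50 mm²), the r=11.5 cylinder at (12, 5) partially overlaps it — only the 292.32 mm² overlap (of its 396.75 mm²) is removed, clipping the outline — area = 70.18 mm². So its area = 70.18 mm². Layer 112 (z = 16.8): the 25×14.5 cube contributes its full rectangle (area 362.50 mm²); the cylinder at (12, 5) is absent (z outside [-0.5, 10.5]); After the difference (first − rest): none of the subtracted shapes is present at this height, so the 25×14.5 cube is unchanged — area = 362.50 mm². So its area = 362.50 mm². Layer 112 is larger (362.50 vs 70.18 mm²).

layer 112 (z = 16.8 mm)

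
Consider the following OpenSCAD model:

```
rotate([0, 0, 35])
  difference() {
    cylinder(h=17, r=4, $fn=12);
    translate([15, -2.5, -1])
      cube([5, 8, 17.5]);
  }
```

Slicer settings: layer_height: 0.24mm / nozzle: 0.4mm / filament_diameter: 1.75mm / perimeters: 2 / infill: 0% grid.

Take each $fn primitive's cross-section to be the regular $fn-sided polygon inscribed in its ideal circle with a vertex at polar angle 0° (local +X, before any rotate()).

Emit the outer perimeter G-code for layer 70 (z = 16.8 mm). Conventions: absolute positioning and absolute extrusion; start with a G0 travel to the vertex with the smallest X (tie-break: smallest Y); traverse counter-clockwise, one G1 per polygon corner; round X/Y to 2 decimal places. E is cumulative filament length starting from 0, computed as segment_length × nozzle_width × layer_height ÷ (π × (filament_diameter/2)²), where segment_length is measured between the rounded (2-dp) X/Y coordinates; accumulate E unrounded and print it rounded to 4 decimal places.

At z = 16.8 mm: the r=4 cylinder contributes a regular 12-gon of circumradius 4; the cube at (15, -2.5) does not reach this height (z outside [-1, 16.5]); Taking the first minus the rest: none of the subtracted shapes is present at this height, so the r=4 cylinder is unchanged — 1 connected region; (rotated 35° about Z; rotation is an isometry so areas/perimeters/island counts are preserved). The outline is a single polygon with 12 vertices. Extrusion per mm of travel: 0.4 × 0.24 / (π × 0.875²) = 0.039912. Accumulating E over each segment gives final E = 0.9917.

G0 X-3.98 Y-0.35 Z16.80
G1 X-3.28 Y-2.29 E0.0823
G1 X-1.69 Y-3.63 E0.1653
G1 X0.35 Y-3.98 E0.2479
G1 X2.29 Y-3.28 E0.3302
G1 X3.63 Y-1.69 E0.4132
G1 X3.98 Y0.35 E0.4958
G1 X3.28 Y2.29 E0.5782
G1 X1.69 Y3.63 E0.6611
G1 X-0.35 Y3.98 E0.7438
G1 X-2.29 Y3.28 E0.8261
G1 X-3.63 Y1.69 E0.9091
G1 X-3.98 Y-0.35 E0.9917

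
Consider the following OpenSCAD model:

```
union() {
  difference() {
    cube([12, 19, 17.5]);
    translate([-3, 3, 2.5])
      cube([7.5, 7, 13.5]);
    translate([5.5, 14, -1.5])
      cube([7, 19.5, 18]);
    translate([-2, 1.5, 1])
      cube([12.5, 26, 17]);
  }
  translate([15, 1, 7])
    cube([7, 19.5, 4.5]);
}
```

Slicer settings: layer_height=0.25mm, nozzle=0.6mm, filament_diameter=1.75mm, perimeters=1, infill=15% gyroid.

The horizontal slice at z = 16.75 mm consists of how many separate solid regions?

At z = 16.75 mm: the cube (footprint 12×19) is included at this height; the cube at (-3, 3) does not reach this height (z outside [2.5, 16]); the cube at (5.5, 14) is not intersected at this z (z outside [-1.5, 16.5]); the 12.5×26 cube at (-2, 1.5) contributes its full rectangle; Taking the first minus the rest: starting from the 12×19 cube, the 12.5×26 cube at (-2, 1.5) partially overlaps it — only the 183.75 mm² overlap (of its 325.00 mm²) is removed, clipping the outline — 1 connected region; the cube at (15, 1) does not reach this height (z outside [7, 11.5]); Combining (union): only that combined region is present, so the union is just that shape — 1 connected region. The result has 1 disconnected region.

1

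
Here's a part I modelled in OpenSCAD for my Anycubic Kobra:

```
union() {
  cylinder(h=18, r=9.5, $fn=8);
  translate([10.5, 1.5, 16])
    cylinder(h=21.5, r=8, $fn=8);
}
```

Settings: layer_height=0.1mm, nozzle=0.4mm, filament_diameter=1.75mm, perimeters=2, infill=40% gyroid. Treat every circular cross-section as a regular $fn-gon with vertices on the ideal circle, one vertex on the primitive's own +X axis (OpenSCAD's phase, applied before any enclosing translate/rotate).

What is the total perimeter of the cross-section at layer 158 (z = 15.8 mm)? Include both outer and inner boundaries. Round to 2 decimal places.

58.17 mm

At z = 15.8 mm: the cylinder: section is a regular 8-gon, circumradius r=9.5 (perimeter = 2·8·9.500·sin(180°/8) = 58.17 mm); the cylinder at (10.5, 1.5) does not reach this height (z outside [16, 37.5]); Merging all regions: only the r=9.5 cylinder is present, so the union is just that shape — boundary = 58.17 mm. Overall, the cross-section is a single solid region. Total boundary length (outer) = 58.17 mm.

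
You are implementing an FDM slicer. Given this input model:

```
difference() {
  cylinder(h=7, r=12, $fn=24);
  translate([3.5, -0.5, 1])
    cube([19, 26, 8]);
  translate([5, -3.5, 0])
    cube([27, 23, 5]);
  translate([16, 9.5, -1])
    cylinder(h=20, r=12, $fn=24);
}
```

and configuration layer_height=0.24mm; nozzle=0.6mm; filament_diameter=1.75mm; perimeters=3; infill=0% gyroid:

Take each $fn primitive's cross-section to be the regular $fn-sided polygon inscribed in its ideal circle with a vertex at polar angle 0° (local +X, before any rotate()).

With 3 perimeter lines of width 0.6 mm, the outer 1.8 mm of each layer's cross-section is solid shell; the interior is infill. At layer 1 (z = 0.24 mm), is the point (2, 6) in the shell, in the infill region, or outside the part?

At z = 0.24 mm: the r=12 cylinder contributes a regular 24-gon of circumradius 12; the cube at (3.5, -0.5) does not reach this height (z outside [1, 9]); the cube at (5, -3.5) (footprint 27×23) is included at this height; the r=12 cylinder at (16, 9.5) contributes a regular 24-gon of circumradius 12; Taking the first minus the rest: starting from the r=12 cylinder, the 27×23 cube at (5, -3.5) partially overlaps it — only the 77.63 mm² overlap (of its 621.00 mm²) is removed, clipping the outline; the r=12 cylinder at (16, 9.5) partially overlaps it — only the 4.22 mm² overlap (of its 447.24 mm²) is removed, clipping the outline — 1 connected region. Overall, the cross-section is a single solid region. The nearest boundary edge runs (4.00, 9.50)→(4.41, 6.39); distance from the point to it = 2.44 mm. The point is inside the cross-section and 2.44 mm from the nearest boundary — more than the 1.8 mm shell width (3 × 0.6), so it's in the infill interior.

infill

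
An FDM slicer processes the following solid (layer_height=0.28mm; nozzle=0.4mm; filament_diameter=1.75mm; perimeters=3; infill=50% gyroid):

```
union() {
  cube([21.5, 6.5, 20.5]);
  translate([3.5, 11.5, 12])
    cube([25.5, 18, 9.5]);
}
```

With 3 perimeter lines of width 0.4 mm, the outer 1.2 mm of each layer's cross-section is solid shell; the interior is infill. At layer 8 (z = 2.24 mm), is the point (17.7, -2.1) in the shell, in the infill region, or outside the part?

outside

At z = 2.24 mm: the cube is present — its section is the full 21.5×6.5 rectangle; the cube at (3.5, 11.5) does not reach this height (z outside [12, 21.5]); Taking the union: only the 21.5×6.5 cube is present, so the union is just that shape — 1 connected region. Overall, the cross-section is a single solid region. The nearest boundary edge runs (0.00, 0.00)→(21.50, 0.00); distance from the point to it = 2.10 mm. The point is not inside any of the regions above, so it lies outside the cross-section (2.10 mm from the nearest boundary).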